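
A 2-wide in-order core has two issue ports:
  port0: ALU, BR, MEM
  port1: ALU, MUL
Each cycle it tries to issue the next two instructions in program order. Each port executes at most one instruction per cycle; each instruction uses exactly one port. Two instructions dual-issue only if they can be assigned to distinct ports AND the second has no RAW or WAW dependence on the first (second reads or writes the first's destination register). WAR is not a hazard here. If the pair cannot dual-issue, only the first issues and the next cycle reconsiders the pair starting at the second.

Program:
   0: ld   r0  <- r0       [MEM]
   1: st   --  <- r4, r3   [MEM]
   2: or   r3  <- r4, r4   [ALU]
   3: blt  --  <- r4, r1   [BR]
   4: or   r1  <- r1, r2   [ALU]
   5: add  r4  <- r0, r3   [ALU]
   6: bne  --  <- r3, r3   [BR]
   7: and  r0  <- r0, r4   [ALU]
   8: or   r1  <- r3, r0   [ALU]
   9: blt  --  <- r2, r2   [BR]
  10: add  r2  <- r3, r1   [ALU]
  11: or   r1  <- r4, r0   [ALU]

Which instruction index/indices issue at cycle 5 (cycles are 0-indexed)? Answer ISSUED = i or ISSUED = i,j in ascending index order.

t=0 i0:ld.MEM ; no-port MEM/MEM
t=1 i1/i2:st.MEM+or.ALU ; pair
t=2 i3/i4:blt.BR+or.ALU ; pair
t=3 i5/i6:add.ALU+bne.BR ; pair
t=4 i7:and.ALU ; RAW r0
t=5 i8/i9:or.ALU+blt.BR ; pair
t=6 i10/i11:add.ALU+or.ALU ; pair

ISSUED = 8,9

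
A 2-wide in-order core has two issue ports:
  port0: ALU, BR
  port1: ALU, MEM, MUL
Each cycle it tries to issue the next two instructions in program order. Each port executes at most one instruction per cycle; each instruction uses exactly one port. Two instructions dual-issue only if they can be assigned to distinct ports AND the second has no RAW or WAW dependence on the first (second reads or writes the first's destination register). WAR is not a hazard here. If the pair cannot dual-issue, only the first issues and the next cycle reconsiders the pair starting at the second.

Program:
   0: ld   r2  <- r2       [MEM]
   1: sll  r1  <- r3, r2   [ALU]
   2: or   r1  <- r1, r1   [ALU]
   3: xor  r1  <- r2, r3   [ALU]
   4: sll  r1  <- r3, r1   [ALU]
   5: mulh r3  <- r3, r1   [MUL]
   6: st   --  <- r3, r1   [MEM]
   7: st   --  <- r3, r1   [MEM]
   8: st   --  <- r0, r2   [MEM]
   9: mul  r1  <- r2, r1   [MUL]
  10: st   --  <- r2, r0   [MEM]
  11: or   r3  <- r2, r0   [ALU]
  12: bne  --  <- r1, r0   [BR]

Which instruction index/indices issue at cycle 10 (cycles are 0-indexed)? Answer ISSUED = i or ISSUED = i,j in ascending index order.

0. ld @i0  | RAW r2
1. sll @i1  | RAW+WAW r1
2. or @i2  | WAW r1
3. xor @i3  | RAW+WAW r1
4. sll @i4  | RAW r1
5. mulh @i5  | no-port MUL/MEM
6. st @i6  | no-port MEM/MEM
7. st @i7  | no-port MEM/MEM
8. st @i8  | no-port MEM/MUL
9. mul @i9  | no-port MUL/MEM
10. st;or @i10&i11  | dual
11. bne @i12  | tail

ISSUED = 10,11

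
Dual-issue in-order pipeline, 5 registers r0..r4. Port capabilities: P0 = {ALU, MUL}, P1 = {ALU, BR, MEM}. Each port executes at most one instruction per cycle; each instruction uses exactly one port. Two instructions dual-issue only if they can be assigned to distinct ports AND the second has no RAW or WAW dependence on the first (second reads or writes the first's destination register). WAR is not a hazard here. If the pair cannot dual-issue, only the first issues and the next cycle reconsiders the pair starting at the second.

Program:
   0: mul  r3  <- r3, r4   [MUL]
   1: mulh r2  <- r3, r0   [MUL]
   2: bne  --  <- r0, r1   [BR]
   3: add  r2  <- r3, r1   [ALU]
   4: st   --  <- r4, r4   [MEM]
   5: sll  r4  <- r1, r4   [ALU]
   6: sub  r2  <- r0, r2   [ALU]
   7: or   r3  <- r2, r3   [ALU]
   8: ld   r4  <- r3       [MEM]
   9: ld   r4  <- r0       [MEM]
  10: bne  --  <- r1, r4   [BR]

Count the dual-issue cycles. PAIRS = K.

PAIRS = 3

0. mul.MUL @i0  | no-port MUL/MUL
1. mulh.MUL;bne.BR @i1/i2  | 2-wide
2. add.ALU;st.MEM @i3/i4  | 2-wide
3. sll.ALU;sub.ALU @i5/i6  | 2-wide
4. or.ALU @i7  | RAW r3
5. ld.MEM @i8  | no-port MEM/MEM
6. ld.MEM @i9  | no-port MEM/BR
7. bne.BR @i10  | tail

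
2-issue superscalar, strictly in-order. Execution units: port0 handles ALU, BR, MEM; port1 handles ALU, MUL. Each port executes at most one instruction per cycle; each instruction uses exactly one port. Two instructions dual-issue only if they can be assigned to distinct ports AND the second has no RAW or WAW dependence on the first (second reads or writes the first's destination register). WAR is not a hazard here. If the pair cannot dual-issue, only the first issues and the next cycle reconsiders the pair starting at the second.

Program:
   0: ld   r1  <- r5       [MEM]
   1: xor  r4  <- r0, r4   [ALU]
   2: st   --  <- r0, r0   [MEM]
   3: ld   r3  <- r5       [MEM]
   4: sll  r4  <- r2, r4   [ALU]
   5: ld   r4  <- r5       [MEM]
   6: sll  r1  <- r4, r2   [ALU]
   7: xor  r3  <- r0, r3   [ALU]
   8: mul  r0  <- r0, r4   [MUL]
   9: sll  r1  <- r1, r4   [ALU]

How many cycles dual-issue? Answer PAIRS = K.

PAIRS = 4

[0] i0/i1  ld.MEM;xor.ALU  -- dual
[1] i2  st.MEM  -- no-port MEM/MEM
[2] i3/i4  ld.MEM;sll.ALU  -- dual
[3] i5  ld.MEM  -- RAW r4
[4] i6/i7  sll.ALU;xor.ALU  -- dual
[5] i8/i9  mul.MUL;sll.ALU  -- dual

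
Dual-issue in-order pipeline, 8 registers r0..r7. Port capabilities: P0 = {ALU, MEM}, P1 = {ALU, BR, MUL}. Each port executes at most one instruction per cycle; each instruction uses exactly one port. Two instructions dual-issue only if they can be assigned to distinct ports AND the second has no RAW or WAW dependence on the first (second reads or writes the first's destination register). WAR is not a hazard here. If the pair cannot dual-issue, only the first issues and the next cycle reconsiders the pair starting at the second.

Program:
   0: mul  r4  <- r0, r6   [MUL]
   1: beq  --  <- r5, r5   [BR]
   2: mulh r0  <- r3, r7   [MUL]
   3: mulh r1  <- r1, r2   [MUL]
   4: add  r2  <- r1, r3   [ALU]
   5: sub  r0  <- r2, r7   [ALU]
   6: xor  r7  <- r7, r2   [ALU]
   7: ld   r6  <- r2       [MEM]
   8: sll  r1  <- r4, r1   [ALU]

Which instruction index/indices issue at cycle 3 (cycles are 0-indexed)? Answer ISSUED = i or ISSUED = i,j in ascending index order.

  cy0 -> i0 (mul) no-port MUL/BR
  cy1 -> i1 (beq) no-port BR/MUL
  cy2 -> i2 (mulh) no-port MUL/MUL
  cy3 -> i3 (mulh) RAW r1
  cy4 -> i4 (add) RAW r2
  cy5 -> i5+i6 (sub xor) 2-wide
  cy6 -> i7+i8 (ld sll) 2-wide

ISSUED = 3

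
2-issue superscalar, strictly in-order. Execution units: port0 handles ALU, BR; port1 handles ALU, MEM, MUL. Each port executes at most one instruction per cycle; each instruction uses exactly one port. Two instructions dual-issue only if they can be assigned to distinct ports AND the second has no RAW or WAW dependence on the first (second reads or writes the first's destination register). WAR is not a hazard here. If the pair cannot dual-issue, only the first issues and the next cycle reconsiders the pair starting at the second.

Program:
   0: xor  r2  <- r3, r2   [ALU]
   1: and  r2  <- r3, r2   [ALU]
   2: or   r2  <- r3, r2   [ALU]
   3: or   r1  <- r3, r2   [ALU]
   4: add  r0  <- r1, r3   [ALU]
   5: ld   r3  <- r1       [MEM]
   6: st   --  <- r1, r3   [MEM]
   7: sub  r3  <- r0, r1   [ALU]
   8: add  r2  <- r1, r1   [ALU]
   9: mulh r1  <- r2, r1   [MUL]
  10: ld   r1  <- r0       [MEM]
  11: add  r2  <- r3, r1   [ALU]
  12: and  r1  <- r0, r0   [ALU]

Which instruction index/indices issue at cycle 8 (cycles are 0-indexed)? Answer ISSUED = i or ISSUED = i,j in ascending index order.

ISSUED = 10

c0: i0 xor  RAW+WAW r2
c1: i1 and  RAW+WAW r2
c2: i2 or  RAW r2
c3: i3 or  RAW r1
c4: i4+i5 add;ld  2-wide
c5: i6+i7 st;sub  2-wide
c6: i8 add  RAW r2
c7: i9 mulh  no-port MUL/MEM
c8: i10 ld  RAW r1
c9: i11+i12 add;and  2-wide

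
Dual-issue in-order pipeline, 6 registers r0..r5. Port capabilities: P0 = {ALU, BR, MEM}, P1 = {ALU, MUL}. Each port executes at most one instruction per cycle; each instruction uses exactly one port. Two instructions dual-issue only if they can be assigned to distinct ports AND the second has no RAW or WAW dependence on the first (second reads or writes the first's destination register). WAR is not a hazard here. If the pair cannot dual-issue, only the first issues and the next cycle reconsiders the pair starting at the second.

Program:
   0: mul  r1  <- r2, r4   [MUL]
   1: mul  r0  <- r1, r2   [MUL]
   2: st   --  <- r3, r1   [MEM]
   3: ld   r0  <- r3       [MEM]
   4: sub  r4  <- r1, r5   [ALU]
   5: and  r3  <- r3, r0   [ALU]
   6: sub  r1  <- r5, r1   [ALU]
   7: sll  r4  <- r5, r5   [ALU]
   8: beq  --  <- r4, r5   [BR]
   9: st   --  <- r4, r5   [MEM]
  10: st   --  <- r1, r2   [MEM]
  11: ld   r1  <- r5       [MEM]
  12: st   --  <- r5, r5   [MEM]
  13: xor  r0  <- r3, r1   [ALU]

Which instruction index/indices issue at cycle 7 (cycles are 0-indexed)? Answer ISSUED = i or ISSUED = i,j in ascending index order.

c0: i0 mul  no-port MUL/MUL
c1: i1+i2 mul;st  pair
c2: i3+i4 ld;sub  pair
c3: i5+i6 and;sub  pair
c4: i7 sll  RAW r4
c5: i8 beq  no-port BR/MEM
c6: i9 st  no-port MEM/MEM
c7: i10 st  no-port MEM/MEM
c8: i11 ld  no-port MEM/MEM
c9: i12+i13 st;xor  pair

ISSUED = 10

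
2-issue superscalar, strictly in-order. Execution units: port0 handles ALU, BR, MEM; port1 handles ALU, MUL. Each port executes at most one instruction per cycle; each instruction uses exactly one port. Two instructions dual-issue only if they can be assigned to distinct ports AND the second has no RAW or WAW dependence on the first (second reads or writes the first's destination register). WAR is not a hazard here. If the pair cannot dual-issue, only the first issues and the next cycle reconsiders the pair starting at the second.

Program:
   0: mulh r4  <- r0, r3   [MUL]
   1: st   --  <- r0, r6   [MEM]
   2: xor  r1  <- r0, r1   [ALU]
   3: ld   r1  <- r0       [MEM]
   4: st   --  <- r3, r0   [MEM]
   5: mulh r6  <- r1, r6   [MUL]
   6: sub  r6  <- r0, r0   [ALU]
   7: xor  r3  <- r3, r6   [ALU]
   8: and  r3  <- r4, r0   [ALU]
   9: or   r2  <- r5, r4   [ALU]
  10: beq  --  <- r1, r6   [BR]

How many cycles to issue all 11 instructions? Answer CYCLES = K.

CYCLES = 8

c0: i0+i1 mulh.MUL st.MEM  pair
c1: i2 xor.ALU  WAW r1
c2: i3 ld.MEM  no-port MEM/MEM
c3: i4+i5 st.MEM mulh.MUL  pair
c4: i6 sub.ALU  RAW r6
c5: i7 xor.ALU  WAW r3
c6: i8+i9 and.ALU or.ALU  pair
c7: i10 beq.BR  tail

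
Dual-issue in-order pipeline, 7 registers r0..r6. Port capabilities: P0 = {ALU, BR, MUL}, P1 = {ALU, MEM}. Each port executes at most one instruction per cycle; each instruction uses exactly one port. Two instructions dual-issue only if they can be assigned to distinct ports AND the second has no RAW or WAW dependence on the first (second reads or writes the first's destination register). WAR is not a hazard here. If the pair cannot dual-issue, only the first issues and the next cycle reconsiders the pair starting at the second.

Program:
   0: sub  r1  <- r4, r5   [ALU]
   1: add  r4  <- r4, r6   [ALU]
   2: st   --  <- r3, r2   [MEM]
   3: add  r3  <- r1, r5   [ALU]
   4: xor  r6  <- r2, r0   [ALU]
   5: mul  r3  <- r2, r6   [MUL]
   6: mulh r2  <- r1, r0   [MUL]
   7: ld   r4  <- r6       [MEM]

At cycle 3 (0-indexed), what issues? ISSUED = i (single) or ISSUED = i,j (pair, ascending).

t=0 i0+i1:sub;add ; 2-wide
t=1 i2+i3:st;add ; 2-wide
t=2 i4:xor ; RAW r6
t=3 i5:mul ; no-port MUL/MUL
t=4 i6+i7:mulh;ld ; 2-wide

ISSUED = 5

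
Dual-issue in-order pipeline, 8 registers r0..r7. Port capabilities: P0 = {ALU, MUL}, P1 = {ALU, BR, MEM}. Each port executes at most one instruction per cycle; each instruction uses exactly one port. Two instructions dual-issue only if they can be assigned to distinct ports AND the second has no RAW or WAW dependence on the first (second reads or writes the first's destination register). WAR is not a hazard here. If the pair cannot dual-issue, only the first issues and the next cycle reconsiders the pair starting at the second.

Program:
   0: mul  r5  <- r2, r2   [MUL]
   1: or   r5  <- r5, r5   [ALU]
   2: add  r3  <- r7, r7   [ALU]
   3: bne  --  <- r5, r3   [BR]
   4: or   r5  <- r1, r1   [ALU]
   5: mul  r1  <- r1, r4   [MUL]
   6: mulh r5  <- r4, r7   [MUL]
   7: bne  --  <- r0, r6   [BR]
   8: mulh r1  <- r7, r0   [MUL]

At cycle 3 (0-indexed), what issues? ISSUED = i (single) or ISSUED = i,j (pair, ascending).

[0] i0  mul  -- RAW+WAW r5
[1] i1/i2  or;add  -- pair
[2] i3/i4  bne;or  -- pair
[3] i5  mul  -- no-port MUL/MUL
[4] i6/i7  mulh;bne  -- pair
[5] i8  mulh  -- tail

ISSUED = 5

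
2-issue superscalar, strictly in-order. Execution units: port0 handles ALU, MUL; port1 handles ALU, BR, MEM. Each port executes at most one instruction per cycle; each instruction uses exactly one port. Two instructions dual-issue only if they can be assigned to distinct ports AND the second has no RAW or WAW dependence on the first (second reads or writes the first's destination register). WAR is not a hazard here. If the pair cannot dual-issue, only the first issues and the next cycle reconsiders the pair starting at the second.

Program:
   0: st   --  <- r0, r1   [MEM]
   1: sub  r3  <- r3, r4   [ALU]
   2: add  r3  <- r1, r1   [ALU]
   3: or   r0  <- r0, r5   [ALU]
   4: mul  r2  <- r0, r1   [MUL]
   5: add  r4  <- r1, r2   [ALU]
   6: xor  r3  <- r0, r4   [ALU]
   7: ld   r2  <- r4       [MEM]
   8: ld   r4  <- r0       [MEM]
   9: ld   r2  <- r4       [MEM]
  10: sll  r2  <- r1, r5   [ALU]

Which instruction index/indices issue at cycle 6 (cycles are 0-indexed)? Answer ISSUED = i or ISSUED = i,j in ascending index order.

#0 head=0: st;sub i0,i1 pair
#1 head=2: add;or i2,i3 pair
#2 head=4: mul i4 RAW r2
#3 head=5: add i5 RAW r4
#4 head=6: xor;ld i6,i7 pair
#5 head=8: ld i8 no-port MEM/MEM
#6 head=9: ld i9 WAW r2
#7 head=10: sll i10 tail

ISSUED = 9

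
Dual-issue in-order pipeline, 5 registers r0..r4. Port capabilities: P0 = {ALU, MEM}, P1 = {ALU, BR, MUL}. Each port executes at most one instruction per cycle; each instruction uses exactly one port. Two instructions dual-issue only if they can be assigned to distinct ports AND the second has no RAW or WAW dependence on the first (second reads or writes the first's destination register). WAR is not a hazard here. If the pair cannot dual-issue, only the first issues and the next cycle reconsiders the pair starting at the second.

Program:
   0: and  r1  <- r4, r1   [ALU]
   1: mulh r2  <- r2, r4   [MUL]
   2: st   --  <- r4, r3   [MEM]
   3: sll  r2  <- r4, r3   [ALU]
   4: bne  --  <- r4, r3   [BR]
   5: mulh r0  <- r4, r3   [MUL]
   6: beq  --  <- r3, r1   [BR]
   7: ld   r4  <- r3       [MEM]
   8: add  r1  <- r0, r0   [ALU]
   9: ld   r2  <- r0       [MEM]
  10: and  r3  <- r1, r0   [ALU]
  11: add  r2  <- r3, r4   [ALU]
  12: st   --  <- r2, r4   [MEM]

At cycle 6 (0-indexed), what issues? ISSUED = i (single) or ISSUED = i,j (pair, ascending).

[0] i0,i1  and/mulh  -- dual
[1] i2,i3  st/sll  -- dual
[2] i4  bne  -- no-port BR/MUL
[3] i5  mulh  -- no-port MUL/BR
[4] i6,i7  beq/ld  -- dual
[5] i8,i9  add/ld  -- dual
[6] i10  and  -- RAW r3
[7] i11  add  -- RAW r2
[8] i12  st  -- tail

ISSUED = 10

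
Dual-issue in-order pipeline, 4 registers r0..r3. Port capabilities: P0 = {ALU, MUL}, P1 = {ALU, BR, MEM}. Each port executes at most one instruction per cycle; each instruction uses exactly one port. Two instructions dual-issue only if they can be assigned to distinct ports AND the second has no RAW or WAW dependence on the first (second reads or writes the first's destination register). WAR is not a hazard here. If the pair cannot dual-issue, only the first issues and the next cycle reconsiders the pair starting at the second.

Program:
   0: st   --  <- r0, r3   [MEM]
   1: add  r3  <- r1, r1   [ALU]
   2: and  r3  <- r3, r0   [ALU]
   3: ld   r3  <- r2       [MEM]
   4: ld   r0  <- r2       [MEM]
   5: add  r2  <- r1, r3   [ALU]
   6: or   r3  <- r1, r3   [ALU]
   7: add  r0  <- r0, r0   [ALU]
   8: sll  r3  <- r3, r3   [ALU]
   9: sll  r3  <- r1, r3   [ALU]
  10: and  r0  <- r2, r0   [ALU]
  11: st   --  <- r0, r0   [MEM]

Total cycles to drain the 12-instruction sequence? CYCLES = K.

CYCLES = 8

c0: i0/i1 st.MEM/add.ALU  pair
c1: i2 and.ALU  WAW r3
c2: i3 ld.MEM  no-port MEM/MEM
c3: i4/i5 ld.MEM/add.ALU  pair
c4: i6/i7 or.ALU/add.ALU  pair
c5: i8 sll.ALU  RAW+WAW r3
c6: i9/i10 sll.ALU/and.ALU  pair
c7: i11 st.MEM  tail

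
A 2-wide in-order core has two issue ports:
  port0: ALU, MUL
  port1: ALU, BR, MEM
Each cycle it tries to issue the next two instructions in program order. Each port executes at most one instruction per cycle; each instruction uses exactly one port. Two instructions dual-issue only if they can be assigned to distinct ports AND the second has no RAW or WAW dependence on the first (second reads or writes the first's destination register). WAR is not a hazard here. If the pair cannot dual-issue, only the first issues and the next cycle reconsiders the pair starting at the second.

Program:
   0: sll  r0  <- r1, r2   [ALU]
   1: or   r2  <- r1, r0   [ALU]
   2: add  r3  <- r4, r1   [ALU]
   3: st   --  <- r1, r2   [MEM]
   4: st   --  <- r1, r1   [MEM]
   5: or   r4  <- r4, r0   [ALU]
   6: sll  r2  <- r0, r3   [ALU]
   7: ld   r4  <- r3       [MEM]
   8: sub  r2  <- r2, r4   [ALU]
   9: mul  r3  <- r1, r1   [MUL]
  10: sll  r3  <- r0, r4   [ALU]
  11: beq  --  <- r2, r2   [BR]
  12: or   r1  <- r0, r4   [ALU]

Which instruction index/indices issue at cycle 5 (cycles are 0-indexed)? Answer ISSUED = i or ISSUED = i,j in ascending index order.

0. sll @i0  | RAW r0
1. or/add @i1/i2  | 2-wide
2. st @i3  | no-port MEM/MEM
3. st/or @i4/i5  | 2-wide
4. sll/ld @i6/i7  | 2-wide
5. sub/mul @i8/i9  | 2-wide
6. sll/beq @i10/i11  | 2-wide
7. or @i12  | tail

ISSUED = 8,9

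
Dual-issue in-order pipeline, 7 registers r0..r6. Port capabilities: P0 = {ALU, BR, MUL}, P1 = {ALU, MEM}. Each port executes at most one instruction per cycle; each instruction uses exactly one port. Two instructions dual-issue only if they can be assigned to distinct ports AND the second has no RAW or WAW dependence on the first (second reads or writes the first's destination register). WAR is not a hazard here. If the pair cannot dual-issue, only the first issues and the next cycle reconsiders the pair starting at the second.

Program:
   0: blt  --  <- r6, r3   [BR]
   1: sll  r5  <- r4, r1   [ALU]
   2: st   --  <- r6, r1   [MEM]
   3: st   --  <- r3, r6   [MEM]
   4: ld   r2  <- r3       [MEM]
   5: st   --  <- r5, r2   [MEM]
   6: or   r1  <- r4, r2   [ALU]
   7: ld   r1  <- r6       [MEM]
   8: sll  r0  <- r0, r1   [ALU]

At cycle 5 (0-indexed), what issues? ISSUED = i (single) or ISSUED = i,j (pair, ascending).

t=0 i0,i1:blt.BR+sll.ALU ; dual
t=1 i2:st.MEM ; no-port MEM/MEM
t=2 i3:st.MEM ; no-port MEM/MEM
t=3 i4:ld.MEM ; no-port MEM/MEM
t=4 i5,i6:st.MEM+or.ALU ; dual
t=5 i7:ld.MEM ; RAW r1
t=6 i8:sll.ALU ; tail

ISSUED = 7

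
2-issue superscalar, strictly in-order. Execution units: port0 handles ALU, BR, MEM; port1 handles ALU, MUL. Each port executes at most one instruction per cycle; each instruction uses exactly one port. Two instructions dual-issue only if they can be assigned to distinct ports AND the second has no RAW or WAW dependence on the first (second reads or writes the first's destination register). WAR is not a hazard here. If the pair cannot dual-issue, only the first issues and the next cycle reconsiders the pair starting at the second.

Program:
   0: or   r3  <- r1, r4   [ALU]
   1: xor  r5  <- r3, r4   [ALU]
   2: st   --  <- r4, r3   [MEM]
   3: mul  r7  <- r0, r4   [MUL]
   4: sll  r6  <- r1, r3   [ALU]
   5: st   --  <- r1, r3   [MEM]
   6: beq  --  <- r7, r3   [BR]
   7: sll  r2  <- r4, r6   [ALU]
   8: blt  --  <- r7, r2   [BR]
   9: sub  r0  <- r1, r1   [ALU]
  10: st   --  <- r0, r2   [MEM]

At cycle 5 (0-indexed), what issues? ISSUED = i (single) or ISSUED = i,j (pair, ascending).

c0: i0 or.ALU  RAW r3
c1: i1+i2 xor.ALU/st.MEM  pair
c2: i3+i4 mul.MUL/sll.ALU  pair
c3: i5 st.MEM  no-port MEM/BR
c4: i6+i7 beq.BR/sll.ALU  pair
c5: i8+i9 blt.BR/sub.ALU  pair
c6: i10 st.MEM  tail

ISSUED = 8,9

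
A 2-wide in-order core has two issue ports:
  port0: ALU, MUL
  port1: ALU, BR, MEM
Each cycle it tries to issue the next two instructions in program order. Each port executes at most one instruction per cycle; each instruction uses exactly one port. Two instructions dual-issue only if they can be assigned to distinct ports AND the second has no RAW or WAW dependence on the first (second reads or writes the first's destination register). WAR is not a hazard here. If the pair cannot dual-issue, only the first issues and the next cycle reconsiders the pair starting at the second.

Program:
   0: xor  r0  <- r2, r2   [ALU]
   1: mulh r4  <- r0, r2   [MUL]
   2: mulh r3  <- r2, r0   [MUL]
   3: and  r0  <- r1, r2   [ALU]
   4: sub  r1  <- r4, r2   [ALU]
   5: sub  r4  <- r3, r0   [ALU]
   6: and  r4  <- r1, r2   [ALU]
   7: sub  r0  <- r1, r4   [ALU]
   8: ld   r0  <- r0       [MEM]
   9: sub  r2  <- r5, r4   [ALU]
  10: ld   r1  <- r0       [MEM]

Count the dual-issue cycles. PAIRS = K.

PAIRS = 3

t=0 i0:xor ; RAW r0
t=1 i1:mulh ; no-port MUL/MUL
t=2 i2+i3:mulh and ; 2-wide
t=3 i4+i5:sub sub ; 2-wide
t=4 i6:and ; RAW r4
t=5 i7:sub ; RAW+WAW r0
t=6 i8+i9:ld sub ; 2-wide
t=7 i10:ld ; tail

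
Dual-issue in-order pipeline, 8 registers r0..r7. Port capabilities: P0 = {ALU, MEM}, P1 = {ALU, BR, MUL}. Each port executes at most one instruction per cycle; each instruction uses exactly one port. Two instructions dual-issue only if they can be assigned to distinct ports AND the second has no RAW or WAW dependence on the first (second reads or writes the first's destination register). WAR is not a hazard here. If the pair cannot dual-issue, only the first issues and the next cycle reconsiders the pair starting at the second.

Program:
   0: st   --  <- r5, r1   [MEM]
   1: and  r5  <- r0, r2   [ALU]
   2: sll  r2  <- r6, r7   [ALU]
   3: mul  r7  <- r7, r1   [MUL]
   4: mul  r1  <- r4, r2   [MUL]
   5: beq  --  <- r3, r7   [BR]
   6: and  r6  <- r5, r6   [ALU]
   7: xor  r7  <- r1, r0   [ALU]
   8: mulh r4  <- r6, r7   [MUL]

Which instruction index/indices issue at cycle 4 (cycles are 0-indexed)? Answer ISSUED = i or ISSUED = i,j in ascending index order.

ISSUED = 7

c0: i0,i1 st and  2-wide
c1: i2,i3 sll mul  2-wide
c2: i4 mul  no-port MUL/BR
c3: i5,i6 beq and  2-wide
c4: i7 xor  RAW r7
c5: i8 mulh  tail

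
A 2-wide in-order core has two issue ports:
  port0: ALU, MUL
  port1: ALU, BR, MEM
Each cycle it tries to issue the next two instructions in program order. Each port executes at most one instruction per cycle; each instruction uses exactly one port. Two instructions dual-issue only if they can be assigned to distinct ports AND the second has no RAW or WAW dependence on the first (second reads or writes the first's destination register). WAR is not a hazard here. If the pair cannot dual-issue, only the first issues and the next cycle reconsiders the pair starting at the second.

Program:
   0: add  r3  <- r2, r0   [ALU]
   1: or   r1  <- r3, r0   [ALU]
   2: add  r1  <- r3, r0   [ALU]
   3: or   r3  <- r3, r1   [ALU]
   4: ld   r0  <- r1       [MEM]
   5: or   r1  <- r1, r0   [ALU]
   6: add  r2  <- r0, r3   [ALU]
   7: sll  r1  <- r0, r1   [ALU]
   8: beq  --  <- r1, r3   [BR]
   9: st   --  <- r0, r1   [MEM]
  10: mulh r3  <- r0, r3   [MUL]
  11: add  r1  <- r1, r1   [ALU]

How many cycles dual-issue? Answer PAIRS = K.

PAIRS = 3

#0 head=0: add i0 RAW r3
#1 head=1: or i1 WAW r1
#2 head=2: add i2 RAW r1
#3 head=3: or;ld i3+i4 2-wide
#4 head=5: or;add i5+i6 2-wide
#5 head=7: sll i7 RAW r1
#6 head=8: beq i8 no-port BR/MEM
#7 head=9: st;mulh i9+i10 2-wide
#8 head=11: add i11 tail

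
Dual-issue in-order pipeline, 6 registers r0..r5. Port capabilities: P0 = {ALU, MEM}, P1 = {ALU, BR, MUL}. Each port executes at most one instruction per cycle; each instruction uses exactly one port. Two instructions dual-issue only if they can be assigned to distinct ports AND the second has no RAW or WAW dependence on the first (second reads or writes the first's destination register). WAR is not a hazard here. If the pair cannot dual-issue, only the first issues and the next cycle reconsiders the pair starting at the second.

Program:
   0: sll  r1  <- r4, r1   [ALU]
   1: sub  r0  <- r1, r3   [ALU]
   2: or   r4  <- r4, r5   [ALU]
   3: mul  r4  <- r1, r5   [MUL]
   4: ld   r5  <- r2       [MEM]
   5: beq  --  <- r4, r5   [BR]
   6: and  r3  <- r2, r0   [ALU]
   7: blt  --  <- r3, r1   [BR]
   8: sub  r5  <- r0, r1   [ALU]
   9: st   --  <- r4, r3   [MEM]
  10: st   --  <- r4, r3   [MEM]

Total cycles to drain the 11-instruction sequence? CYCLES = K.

CYCLES = 7

[0] i0  sll  -- RAW r1
[1] i1&i2  sub or  -- dual
[2] i3&i4  mul ld  -- dual
[3] i5&i6  beq and  -- dual
[4] i7&i8  blt sub  -- dual
[5] i9  st  -- no-port MEM/MEM
[6] i10  st  -- tail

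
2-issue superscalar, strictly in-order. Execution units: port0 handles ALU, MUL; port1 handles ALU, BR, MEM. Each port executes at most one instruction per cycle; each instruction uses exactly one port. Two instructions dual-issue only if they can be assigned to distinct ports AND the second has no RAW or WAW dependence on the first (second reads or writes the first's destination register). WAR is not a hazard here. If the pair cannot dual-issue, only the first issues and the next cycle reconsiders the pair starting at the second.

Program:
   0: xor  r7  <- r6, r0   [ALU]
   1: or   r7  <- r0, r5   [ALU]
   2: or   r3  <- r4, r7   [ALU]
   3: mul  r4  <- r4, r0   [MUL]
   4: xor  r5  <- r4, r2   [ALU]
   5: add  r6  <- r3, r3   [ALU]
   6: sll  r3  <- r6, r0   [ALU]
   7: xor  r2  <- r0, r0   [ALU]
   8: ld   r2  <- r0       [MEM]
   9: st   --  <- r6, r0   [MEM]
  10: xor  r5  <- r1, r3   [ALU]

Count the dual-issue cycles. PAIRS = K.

t=0 i0:xor ; WAW r7
t=1 i1:or ; RAW r7
t=2 i2/i3:or+mul ; pair
t=3 i4/i5:xor+add ; pair
t=4 i6/i7:sll+xor ; pair
t=5 i8:ld ; no-port MEM/MEM
t=6 i9/i10:st+xor ; pair

PAIRS = 4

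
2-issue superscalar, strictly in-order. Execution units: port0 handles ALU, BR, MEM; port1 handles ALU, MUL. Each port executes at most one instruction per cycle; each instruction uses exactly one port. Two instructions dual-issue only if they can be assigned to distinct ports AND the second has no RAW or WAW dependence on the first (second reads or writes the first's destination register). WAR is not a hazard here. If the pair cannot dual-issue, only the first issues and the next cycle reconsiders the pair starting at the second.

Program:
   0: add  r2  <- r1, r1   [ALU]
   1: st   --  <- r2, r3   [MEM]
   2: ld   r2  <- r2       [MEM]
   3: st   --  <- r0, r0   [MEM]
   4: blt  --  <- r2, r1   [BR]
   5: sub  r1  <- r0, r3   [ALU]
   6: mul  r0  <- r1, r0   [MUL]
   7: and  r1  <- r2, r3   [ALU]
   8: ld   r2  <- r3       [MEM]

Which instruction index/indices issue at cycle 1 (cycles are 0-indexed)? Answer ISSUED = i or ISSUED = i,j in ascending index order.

ISSUED = 1

t=0 i0:add ; RAW r2
t=1 i1:st ; no-port MEM/MEM
t=2 i2:ld ; no-port MEM/MEM
t=3 i3:st ; no-port MEM/BR
t=4 i4/i5:blt/sub ; dual
t=5 i6/i7:mul/and ; dual
t=6 i8:ld ; tail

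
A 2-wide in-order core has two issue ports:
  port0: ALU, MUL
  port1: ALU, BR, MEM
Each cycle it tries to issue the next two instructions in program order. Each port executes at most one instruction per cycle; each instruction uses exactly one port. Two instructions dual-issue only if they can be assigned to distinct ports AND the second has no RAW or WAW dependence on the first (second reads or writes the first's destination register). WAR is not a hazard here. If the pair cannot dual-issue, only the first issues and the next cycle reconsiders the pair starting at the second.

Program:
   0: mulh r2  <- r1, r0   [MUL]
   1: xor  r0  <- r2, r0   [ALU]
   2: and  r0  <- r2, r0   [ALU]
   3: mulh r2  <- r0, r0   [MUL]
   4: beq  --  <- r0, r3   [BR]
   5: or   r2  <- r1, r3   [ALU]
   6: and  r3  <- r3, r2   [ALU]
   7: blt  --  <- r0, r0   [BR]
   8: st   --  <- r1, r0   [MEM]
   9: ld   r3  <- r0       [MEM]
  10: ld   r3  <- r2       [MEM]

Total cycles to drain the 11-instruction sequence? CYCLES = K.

t=0 i0:mulh ; RAW r2
t=1 i1:xor ; RAW+WAW r0
t=2 i2:and ; RAW r0
t=3 i3/i4:mulh+beq ; pair
t=4 i5:or ; RAW r2
t=5 i6/i7:and+blt ; pair
t=6 i8:st ; no-port MEM/MEM
t=7 i9:ld ; no-port MEM/MEM
t=8 i10:ld ; tail

CYCLES = 9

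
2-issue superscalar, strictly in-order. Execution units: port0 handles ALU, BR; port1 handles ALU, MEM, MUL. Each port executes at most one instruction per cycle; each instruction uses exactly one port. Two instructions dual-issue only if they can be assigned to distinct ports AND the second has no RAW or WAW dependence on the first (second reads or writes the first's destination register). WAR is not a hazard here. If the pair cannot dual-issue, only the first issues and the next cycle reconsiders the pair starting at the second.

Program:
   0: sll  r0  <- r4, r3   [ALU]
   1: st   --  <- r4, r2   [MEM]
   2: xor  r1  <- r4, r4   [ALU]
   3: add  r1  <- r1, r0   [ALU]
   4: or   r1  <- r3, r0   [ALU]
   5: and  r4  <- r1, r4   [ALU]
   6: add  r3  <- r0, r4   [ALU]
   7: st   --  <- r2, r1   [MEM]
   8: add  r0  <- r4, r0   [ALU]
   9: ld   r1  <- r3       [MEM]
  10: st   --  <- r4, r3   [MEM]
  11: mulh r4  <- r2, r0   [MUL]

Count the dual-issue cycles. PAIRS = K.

PAIRS = 3

[0] i0&i1  sll/st  -- 2-wide
[1] i2  xor  -- RAW+WAW r1
[2] i3  add  -- WAW r1
[3] i4  or  -- RAW r1
[4] i5  and  -- RAW r4
[5] i6&i7  add/st  -- 2-wide
[6] i8&i9  add/ld  -- 2-wide
[7] i10  st  -- no-port MEM/MUL
[8] i11  mulh  -- tail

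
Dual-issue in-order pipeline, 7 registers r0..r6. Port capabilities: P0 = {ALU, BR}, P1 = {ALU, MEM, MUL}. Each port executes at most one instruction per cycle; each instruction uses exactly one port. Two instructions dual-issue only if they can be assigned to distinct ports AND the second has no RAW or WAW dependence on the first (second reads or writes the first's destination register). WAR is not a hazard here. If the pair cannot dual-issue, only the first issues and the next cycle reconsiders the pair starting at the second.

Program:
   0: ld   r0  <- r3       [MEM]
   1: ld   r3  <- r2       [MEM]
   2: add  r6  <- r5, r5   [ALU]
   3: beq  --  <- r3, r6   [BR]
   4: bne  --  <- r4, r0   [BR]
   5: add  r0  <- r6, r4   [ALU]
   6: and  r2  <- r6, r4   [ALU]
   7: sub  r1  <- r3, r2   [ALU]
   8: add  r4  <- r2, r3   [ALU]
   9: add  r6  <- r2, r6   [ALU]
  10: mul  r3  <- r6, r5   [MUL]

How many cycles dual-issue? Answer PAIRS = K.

PAIRS = 3

  cy0 -> i0 (ld.MEM) no-port MEM/MEM
  cy1 -> i1,i2 (ld.MEM/add.ALU) 2-wide
  cy2 -> i3 (beq.BR) no-port BR/BR
  cy3 -> i4,i5 (bne.BR/add.ALU) 2-wide
  cy4 -> i6 (and.ALU) RAW r2
  cy5 -> i7,i8 (sub.ALU/add.ALU) 2-wide
  cy6 -> i9 (add.ALU) RAW r6
  cy7 -> i10 (mul.MUL) tail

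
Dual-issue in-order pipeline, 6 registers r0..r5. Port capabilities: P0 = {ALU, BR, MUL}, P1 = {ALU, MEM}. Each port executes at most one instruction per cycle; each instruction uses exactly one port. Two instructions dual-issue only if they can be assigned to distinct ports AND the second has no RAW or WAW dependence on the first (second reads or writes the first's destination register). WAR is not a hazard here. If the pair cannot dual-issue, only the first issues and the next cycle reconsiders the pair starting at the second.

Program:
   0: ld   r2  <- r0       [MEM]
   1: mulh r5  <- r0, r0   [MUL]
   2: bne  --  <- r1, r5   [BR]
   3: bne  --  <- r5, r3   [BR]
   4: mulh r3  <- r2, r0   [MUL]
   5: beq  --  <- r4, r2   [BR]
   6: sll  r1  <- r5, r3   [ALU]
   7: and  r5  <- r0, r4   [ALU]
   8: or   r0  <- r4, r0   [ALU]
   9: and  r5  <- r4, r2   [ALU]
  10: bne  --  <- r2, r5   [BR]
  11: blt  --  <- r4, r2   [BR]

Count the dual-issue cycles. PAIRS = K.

t=0 i0,i1:ld.MEM mulh.MUL ; dual
t=1 i2:bne.BR ; no-port BR/BR
t=2 i3:bne.BR ; no-port BR/MUL
t=3 i4:mulh.MUL ; no-port MUL/BR
t=4 i5,i6:beq.BR sll.ALU ; dual
t=5 i7,i8:and.ALU or.ALU ; dual
t=6 i9:and.ALU ; RAW r5
t=7 i10:bne.BR ; no-port BR/BR
t=8 i11:blt.BR ; tail

PAIRS = 3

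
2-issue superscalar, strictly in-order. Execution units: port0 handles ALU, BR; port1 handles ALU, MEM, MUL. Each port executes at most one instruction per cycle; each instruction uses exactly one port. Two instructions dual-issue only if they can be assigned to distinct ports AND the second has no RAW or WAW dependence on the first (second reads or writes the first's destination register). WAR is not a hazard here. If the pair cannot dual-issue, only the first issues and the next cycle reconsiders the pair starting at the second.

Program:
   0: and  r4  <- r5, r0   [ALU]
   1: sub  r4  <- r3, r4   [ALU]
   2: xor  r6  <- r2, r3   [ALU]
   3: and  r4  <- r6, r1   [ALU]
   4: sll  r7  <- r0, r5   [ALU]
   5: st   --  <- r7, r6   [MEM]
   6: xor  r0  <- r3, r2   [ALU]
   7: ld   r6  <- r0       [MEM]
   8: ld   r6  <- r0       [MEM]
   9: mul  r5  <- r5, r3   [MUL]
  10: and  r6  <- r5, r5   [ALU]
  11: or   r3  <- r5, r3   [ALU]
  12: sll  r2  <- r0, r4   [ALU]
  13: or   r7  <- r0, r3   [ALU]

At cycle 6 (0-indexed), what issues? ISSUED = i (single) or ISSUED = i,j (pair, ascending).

ISSUED = 9

#0 head=0: and.ALU i0 RAW+WAW r4
#1 head=1: sub.ALU;xor.ALU i1+i2 2-wide
#2 head=3: and.ALU;sll.ALU i3+i4 2-wide
#3 head=5: st.MEM;xor.ALU i5+i6 2-wide
#4 head=7: ld.MEM i7 no-port MEM/MEM
#5 head=8: ld.MEM i8 no-port MEM/MUL
#6 head=9: mul.MUL i9 RAW r5
#7 head=10: and.ALU;or.ALU i10+i11 2-wide
#8 head=12: sll.ALU;or.ALU i12+i13 2-wide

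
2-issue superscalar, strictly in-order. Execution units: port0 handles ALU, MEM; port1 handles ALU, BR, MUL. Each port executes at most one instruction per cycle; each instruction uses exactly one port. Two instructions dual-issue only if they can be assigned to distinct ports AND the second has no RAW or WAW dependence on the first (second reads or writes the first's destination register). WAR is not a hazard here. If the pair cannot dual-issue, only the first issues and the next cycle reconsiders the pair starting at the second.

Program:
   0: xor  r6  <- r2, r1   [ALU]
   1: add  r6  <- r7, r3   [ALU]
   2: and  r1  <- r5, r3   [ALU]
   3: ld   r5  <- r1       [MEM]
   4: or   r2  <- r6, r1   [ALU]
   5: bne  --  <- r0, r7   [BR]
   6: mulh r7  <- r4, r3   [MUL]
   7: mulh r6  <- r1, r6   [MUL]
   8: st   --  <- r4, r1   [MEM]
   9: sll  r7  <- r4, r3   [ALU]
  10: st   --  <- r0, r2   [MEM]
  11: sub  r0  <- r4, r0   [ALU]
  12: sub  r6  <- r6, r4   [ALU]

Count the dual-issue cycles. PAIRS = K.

c0: i0 xor.ALU  WAW r6
c1: i1+i2 add.ALU+and.ALU  2-wide
c2: i3+i4 ld.MEM+or.ALU  2-wide
c3: i5 bne.BR  no-port BR/MUL
c4: i6 mulh.MUL  no-port MUL/MUL
c5: i7+i8 mulh.MUL+st.MEM  2-wide
c6: i9+i10 sll.ALU+st.MEM  2-wide
c7: i11+i12 sub.ALU+sub.ALU  2-wide

PAIRS = 5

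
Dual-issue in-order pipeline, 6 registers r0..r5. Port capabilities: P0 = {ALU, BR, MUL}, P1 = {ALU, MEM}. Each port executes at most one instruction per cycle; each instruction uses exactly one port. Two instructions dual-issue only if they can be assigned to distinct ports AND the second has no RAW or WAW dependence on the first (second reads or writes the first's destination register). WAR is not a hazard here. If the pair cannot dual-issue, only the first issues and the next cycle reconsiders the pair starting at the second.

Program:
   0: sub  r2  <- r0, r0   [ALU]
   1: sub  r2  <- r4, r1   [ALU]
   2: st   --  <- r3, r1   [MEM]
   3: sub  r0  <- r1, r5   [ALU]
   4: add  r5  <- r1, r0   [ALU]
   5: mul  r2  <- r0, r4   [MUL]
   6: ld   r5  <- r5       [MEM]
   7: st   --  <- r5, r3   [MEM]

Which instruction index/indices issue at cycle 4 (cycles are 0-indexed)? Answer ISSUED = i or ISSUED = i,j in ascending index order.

c0: i0 sub.ALU  WAW r2
c1: i1&i2 sub.ALU st.MEM  2-wide
c2: i3 sub.ALU  RAW r0
c3: i4&i5 add.ALU mul.MUL  2-wide
c4: i6 ld.MEM  no-port MEM/MEM
c5: i7 st.MEM  tail

ISSUED = 6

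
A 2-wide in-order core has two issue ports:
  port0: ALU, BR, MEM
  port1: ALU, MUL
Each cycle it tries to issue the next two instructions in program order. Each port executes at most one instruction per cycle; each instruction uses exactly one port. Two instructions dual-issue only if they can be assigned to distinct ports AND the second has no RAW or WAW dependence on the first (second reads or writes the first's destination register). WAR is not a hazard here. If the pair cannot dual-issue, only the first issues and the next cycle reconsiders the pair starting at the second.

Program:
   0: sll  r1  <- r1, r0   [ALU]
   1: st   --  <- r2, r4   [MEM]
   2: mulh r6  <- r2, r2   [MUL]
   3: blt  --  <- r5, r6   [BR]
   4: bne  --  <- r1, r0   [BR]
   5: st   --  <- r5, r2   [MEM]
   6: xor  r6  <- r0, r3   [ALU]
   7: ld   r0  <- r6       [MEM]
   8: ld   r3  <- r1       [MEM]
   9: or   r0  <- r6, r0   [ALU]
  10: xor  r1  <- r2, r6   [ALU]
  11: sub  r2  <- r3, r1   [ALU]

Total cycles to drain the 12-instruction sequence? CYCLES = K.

  cy0 -> i0+i1 (sll.ALU;st.MEM) dual
  cy1 -> i2 (mulh.MUL) RAW r6
  cy2 -> i3 (blt.BR) no-port BR/BR
  cy3 -> i4 (bne.BR) no-port BR/MEM
  cy4 -> i5+i6 (st.MEM;xor.ALU) dual
  cy5 -> i7 (ld.MEM) no-port MEM/MEM
  cy6 -> i8+i9 (ld.MEM;or.ALU) dual
  cy7 -> i10 (xor.ALU) RAW r1
  cy8 -> i11 (sub.ALU) tail

CYCLES = 9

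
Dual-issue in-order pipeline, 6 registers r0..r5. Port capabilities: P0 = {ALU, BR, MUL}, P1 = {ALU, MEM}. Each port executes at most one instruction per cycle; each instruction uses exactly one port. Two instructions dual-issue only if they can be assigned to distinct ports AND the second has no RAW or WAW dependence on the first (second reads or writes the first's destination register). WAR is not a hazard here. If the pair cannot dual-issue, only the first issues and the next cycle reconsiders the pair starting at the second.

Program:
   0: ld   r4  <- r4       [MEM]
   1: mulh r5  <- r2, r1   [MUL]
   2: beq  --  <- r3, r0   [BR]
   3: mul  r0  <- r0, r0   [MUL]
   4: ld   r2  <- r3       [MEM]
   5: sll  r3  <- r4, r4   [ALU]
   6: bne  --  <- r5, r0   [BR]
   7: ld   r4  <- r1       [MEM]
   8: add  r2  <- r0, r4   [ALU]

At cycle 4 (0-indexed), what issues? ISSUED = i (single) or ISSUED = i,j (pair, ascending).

ISSUED = 7

#0 head=0: ld.MEM/mulh.MUL i0/i1 2-wide
#1 head=2: beq.BR i2 no-port BR/MUL
#2 head=3: mul.MUL/ld.MEM i3/i4 2-wide
#3 head=5: sll.ALU/bne.BR i5/i6 2-wide
#4 head=7: ld.MEM i7 RAW r4
#5 head=8: add.ALU i8 tail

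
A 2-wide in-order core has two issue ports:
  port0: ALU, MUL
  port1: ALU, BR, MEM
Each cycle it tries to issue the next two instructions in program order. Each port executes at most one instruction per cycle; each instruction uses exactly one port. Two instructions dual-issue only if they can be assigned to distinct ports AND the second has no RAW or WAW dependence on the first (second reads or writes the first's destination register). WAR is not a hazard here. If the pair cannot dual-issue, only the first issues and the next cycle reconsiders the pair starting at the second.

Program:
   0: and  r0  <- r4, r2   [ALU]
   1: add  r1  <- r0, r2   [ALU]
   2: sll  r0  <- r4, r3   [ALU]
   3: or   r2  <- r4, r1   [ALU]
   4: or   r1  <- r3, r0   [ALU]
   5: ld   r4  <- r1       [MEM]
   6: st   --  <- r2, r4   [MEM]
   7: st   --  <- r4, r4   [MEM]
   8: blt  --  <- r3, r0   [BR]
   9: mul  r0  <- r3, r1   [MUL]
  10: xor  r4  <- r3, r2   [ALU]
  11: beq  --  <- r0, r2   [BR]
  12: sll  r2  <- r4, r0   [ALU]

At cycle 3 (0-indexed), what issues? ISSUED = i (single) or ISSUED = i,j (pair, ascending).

[0] i0  and  -- RAW r0
[1] i1,i2  add;sll  -- pair
[2] i3,i4  or;or  -- pair
[3] i5  ld  -- no-port MEM/MEM
[4] i6  st  -- no-port MEM/MEM
[5] i7  st  -- no-port MEM/BR
[6] i8,i9  blt;mul  -- pair
[7] i10,i11  xor;beq  -- pair
[8] i12  sll  -- tail

ISSUED = 5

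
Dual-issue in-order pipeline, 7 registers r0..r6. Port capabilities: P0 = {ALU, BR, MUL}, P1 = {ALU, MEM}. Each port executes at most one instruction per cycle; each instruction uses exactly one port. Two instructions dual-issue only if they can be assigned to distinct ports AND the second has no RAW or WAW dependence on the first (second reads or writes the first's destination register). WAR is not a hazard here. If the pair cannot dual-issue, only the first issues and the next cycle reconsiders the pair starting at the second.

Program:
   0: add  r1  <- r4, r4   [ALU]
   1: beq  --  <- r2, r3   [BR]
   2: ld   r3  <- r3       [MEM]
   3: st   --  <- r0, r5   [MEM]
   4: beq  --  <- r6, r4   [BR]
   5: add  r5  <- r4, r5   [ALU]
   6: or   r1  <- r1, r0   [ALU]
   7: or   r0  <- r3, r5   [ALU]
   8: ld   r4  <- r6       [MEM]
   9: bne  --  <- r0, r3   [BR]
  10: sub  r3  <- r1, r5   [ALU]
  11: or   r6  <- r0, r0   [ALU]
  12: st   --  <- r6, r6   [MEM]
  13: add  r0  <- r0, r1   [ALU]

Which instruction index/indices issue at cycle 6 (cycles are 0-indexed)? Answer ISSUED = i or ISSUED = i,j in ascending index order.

  cy0 -> i0+i1 (add.ALU;beq.BR) 2-wide
  cy1 -> i2 (ld.MEM) no-port MEM/MEM
  cy2 -> i3+i4 (st.MEM;beq.BR) 2-wide
  cy3 -> i5+i6 (add.ALU;or.ALU) 2-wide
  cy4 -> i7+i8 (or.ALU;ld.MEM) 2-wide
  cy5 -> i9+i10 (bne.BR;sub.ALU) 2-wide
  cy6 -> i11 (or.ALU) RAW r6
  cy7 -> i12+i13 (st.MEM;add.ALU) 2-wide

ISSUED = 11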